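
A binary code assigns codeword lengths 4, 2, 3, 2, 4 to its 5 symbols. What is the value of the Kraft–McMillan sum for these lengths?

With common denominator 2^4 = 16: Σ 2^(−ℓᵢ) = 1/16 + 4/16 + 2/16 + 4/16 + 1/16 = 12/16 = 0.75.

0.75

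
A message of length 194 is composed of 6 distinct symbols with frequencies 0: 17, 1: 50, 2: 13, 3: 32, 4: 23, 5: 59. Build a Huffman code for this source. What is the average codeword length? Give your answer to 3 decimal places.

2.428 bits/symbol

Probabilities are the counts divided by 194.
Repeatedly combine the two least-probable nodes; the expected code length is the sum of the merged weights.
merge 13/194 + 17/194 → 15/97
merge 23/194 + 15/97 → 53/194
merge 16/97 + 25/97 → 41/97
merge 53/194 + 59/194 → 56/97
merge 41/97 + 56/97 → 1
L = 15/97 + 53/194 + 41/97 + 56/97 + 1 = 471/194 ≈ 2.428 bits/symbol.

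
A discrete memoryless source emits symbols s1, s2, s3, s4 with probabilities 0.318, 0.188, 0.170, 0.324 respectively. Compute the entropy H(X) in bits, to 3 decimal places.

1.940 bits

H = −Σ pᵢ log₂ pᵢ.
−0.318·log₂(0.318) = 0.5256
−0.188·log₂(0.188) = 0.4533
−0.170·log₂(0.170) = 0.4346
−0.324·log₂(0.324) = 0.5268
Sum ≈ 1.9403 → 1.940 bits.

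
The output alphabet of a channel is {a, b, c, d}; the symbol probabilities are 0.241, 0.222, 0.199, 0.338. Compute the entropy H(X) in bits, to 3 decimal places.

H = −Σ pᵢ log₂ pᵢ.
−0.241·log₂(0.241) = 0.4947
−0.222·log₂(0.222) = 0.4820
−0.199·log₂(0.199) = 0.4635
−0.338·log₂(0.338) = 0.5289
Sum ≈ 1.9692 → 1.969 bits.

1.969 bits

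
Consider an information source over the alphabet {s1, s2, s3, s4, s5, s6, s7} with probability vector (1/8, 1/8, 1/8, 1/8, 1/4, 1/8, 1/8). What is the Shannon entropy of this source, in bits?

Each probability is a power of 1/2, so log₂(1/p) is an integer.
H = Σ p·log₂(1/p) = 1/8·3 + 1/8·3 + 1/8·3 + 1/8·3 + 1/4·2 + 1/8·3 + 1/8·3 = 2.75 bits.

2.75 bits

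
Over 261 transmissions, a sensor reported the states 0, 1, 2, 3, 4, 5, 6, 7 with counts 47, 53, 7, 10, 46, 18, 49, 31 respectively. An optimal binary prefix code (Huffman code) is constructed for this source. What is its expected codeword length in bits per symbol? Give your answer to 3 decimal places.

2.808 bits/symbol

Probabilities are the counts divided by 261.
Repeatedly combine the two least-probable nodes; the expected code length is the sum of the merged weights.
merge 7/261 + 10/261 → 17/261
merge 17/261 + 2/29 → 35/261
merge 31/261 + 35/261 → 22/87
merge 46/261 + 47/261 → 31/87
merge 49/261 + 53/261 → 34/87
merge 22/87 + 31/87 → 53/87
merge 34/87 + 53/87 → 1
L = 17/261 + 35/261 + 22/87 + 31/87 + 34/87 + 53/87 + 1 = 733/261 ≈ 2.808 bits/symbol.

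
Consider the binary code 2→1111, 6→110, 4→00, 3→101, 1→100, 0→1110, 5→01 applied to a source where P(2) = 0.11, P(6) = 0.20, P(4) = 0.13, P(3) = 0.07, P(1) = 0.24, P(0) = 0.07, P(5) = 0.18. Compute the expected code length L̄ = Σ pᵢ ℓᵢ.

L̄ = Σ pᵢ·ℓᵢ = 0.11·4 + 0.20·3 + 0.13·2 + 0.07·3 + 0.24·3 + 0.07·4 + 0.18·2 = 2.87 bits/symbol.

2.87 bits/symbol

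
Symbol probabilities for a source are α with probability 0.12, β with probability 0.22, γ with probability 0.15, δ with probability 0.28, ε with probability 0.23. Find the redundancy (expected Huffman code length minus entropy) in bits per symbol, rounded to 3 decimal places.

0.010 bits

Entropy H = −Σ p log₂ p ≈ 2.2601 bits.
Huffman merges: 3/25+3/20→27/100; 11/50+23/100→9/20; 27/100+7/25→11/20; 9/20+11/20→1. L = 227/100 ≈ 2.2700.
L − H = 2.2700 − 2.2601 = 0.010 bits.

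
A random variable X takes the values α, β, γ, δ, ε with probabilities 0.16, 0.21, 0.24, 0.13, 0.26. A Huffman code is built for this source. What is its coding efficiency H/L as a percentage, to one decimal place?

99.5%

Entropy H = −Σ p log₂ p ≈ 2.2779 bits.
Huffman merges: 13/100+4/25→29/100; 21/100+6/25→9/20; 13/50+29/100→11/20; 9/20+11/20→1. L = 229/100 ≈ 2.2900.
Efficiency = H/L = 2.2779/2.2900 = 99.5%.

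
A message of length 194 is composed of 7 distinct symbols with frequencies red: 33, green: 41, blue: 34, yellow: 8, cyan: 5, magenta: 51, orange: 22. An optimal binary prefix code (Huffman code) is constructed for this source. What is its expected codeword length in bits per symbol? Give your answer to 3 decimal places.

Probabilities are the counts divided by 194.
Repeatedly combine the two least-probable nodes; the expected code length is the sum of the merged weights.
merge 5/194 + 4/97 → 13/194
merge 13/194 + 11/97 → 35/194
merge 33/194 + 17/97 → 67/194
merge 35/194 + 41/194 → 38/97
merge 51/194 + 67/194 → 59/97
merge 38/97 + 59/97 → 1
L = 13/194 + 35/194 + 67/194 + 38/97 + 59/97 + 1 = 503/194 ≈ 2.593 bits/symbol.

2.593 bits/symbol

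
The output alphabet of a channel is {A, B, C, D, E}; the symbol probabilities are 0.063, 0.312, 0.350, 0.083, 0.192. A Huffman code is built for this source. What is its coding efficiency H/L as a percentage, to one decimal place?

Entropy H = −Σ p log₂ p ≈ 2.0608 bits.
Huffman merges: 63/1000+83/1000→73/500; 73/500+24/125→169/500; 39/125+169/500→13/20; 7/20+13/20→1. L = 1067/500 ≈ 2.1340.
Efficiency = H/L = 2.0608/2.1340 = 96.6%.

96.6%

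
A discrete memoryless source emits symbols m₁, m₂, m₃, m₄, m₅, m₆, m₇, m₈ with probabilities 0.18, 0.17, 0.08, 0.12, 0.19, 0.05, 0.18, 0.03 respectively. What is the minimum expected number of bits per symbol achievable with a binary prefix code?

2.87 bits/symbol

Repeatedly combine the two least-probable nodes; the expected code length is the sum of the merged weights.
merge 3/100 + 1/20 → 2/25
merge 2/25 + 2/25 → 4/25
merge 3/25 + 4/25 → 7/25
merge 17/100 + 9/50 → 7/20
merge 9/50 + 19/100 → 37/100
merge 7/25 + 7/20 → 63/100
merge 37/100 + 63/100 → 1
L = 2/25 + 4/25 + 7/25 + 7/20 + 37/100 + 63/100 + 1 = 287/100 = 2.87 bits/symbol.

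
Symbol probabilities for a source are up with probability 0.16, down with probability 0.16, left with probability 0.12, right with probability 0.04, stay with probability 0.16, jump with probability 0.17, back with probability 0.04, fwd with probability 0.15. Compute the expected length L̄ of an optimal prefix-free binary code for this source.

2.91 bits/symbol

Repeatedly combine the two least-probable nodes; the expected code length is the sum of the merged weights.
merge 1/25 + 1/25 → 2/25
merge 2/25 + 3/25 → 1/5
merge 3/20 + 4/25 → 31/100
merge 4/25 + 4/25 → 8/25
merge 17/100 + 1/5 → 37/100
merge 31/100 + 8/25 → 63/100
merge 37/100 + 63/100 → 1
L = 2/25 + 1/5 + 31/100 + 8/25 + 37/100 + 63/100 + 1 = 291/100 = 2.91 bits/symbol.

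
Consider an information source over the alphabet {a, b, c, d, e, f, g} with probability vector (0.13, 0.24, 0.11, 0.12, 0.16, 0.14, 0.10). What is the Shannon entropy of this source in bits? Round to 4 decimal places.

H = −Σ pᵢ log₂ pᵢ.
−0.13·log₂(0.13) = 0.3826
−0.24·log₂(0.24) = 0.4941
−0.11·log₂(0.11) = 0.3503
−0.12·log₂(0.12) = 0.3671
−0.16·log₂(0.16) = 0.4230
−0.14·log₂(0.14) = 0.3971
−0.10·log₂(0.10) = 0.3322
Sum ≈ 2.7465 → 2.7465 bits.

2.7465 bits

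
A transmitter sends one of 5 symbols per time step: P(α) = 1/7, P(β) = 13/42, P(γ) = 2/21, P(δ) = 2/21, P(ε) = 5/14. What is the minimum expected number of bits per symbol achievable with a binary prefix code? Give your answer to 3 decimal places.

Repeatedly combine the two least-probable nodes; the expected code length is the sum of the merged weights.
merge 2/21 + 2/21 → 4/21
merge 1/7 + 4/21 → 1/3
merge 13/42 + 1/3 → 9/14
merge 5/14 + 9/14 → 1
L = 4/21 + 1/3 + 9/14 + 1 = 13/6 ≈ 2.167 bits/symbol.

2.167 bits/symbol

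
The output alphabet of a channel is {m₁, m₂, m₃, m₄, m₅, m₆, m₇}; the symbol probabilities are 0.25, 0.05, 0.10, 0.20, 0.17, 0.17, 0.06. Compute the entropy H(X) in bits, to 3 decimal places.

H = −Σ pᵢ log₂ pᵢ.
−0.25·log₂(0.25) = 0.5000
−0.05·log₂(0.05) = 0.2161
−0.10·log₂(0.10) = 0.3322
−0.20·log₂(0.20) = 0.4644
−0.17·log₂(0.17) = 0.4346
−0.17·log₂(0.17) = 0.4346
−0.06·log₂(0.06) = 0.2435
Sum ≈ 2.6254 → 2.625 bits.

2.625 bits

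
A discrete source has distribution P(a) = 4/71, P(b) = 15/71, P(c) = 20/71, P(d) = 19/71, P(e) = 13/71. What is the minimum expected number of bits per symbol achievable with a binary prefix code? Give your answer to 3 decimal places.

2.239 bits/symbol

Repeatedly combine the two least-probable nodes; the expected code length is the sum of the merged weights.
merge 4/71 + 13/71 → 17/71
merge 15/71 + 17/71 → 32/71
merge 19/71 + 20/71 → 39/71
merge 32/71 + 39/71 → 1
L = 17/71 + 32/71 + 39/71 + 1 = 159/71 ≈ 2.239 bits/symbol.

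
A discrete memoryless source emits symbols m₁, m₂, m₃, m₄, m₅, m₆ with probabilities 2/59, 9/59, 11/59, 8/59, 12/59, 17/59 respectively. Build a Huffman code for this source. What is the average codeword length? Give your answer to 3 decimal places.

Repeatedly combine the two least-probable nodes; the expected code length is the sum of the merged weights.
merge 2/59 + 8/59 → 10/59
merge 9/59 + 10/59 → 19/59
merge 11/59 + 12/59 → 23/59
merge 17/59 + 19/59 → 36/59
merge 23/59 + 36/59 → 1
L = 10/59 + 19/59 + 23/59 + 36/59 + 1 = 147/59 ≈ 2.492 bits/symbol.

2.492 bits/symbol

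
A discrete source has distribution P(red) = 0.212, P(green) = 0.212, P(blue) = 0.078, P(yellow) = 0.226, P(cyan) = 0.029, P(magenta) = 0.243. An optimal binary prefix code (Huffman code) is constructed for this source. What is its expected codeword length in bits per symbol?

Repeatedly combine the two least-probable nodes; the expected code length is the sum of the merged weights.
merge 29/1000 + 39/500 → 107/1000
merge 107/1000 + 53/250 → 319/1000
merge 53/250 + 113/500 → 219/500
merge 243/1000 + 319/1000 → 281/500
merge 219/500 + 281/500 → 1
L = 107/1000 + 319/1000 + 219/500 + 281/500 + 1 = 1213/500 = 2.426 bits/symbol.

2.426 bits/symbol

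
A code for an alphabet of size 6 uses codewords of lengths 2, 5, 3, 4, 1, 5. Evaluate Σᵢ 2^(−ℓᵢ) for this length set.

1

With common denominator 2^5 = 32: Σ 2^(−ℓᵢ) = 8/32 + 1/32 + 4/32 + 2/32 + 16/32 + 1/32 = 32/32 = 1.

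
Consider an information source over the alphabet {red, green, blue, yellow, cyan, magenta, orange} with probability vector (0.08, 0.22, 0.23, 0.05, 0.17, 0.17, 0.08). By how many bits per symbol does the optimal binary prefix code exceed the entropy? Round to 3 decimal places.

Entropy H = −Σ p log₂ p ≈ 2.6365 bits.
Huffman merges: 1/20+2/25→13/100; 2/25+13/100→21/100; 17/100+17/100→17/50; 21/100+11/50→43/100; 23/100+17/50→57/100; 43/100+57/100→1. L = 67/25 ≈ 2.6800.
L − H = 2.6800 − 2.6365 = 0.043 bits.

0.043 bits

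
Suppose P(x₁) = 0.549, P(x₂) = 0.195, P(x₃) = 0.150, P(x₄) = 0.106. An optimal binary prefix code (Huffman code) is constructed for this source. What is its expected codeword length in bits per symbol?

1.707 bits/symbol

Repeatedly combine the two least-probable nodes; the expected code length is the sum of the merged weights.
merge 53/500 + 3/20 → 32/125
merge 39/200 + 32/125 → 451/1000
merge 451/1000 + 549/1000 → 1
L = 32/125 + 451/1000 + 1 = 1707/1000 = 1.707 bits/symbol.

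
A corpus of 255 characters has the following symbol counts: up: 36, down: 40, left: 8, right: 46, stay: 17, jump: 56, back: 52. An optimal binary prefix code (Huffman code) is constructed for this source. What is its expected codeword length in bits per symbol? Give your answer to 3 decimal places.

Probabilities are the counts divided by 255.
Repeatedly combine the two least-probable nodes; the expected code length is the sum of the merged weights.
merge 8/255 + 1/15 → 5/51
merge 5/51 + 12/85 → 61/255
merge 8/51 + 46/255 → 86/255
merge 52/255 + 56/255 → 36/85
merge 61/255 + 86/255 → 49/85
merge 36/85 + 49/85 → 1
L = 5/51 + 61/255 + 86/255 + 36/85 + 49/85 + 1 = 682/255 ≈ 2.675 bits/symbol.

2.675 bits/symbol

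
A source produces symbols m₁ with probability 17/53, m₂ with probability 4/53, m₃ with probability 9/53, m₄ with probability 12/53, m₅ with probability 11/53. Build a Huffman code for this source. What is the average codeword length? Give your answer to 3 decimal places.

Repeatedly combine the two least-probable nodes; the expected code length is the sum of the merged weights.
merge 4/53 + 9/53 → 13/53
merge 11/53 + 12/53 → 23/53
merge 13/53 + 17/53 → 30/53
merge 23/53 + 30/53 → 1
L = 13/53 + 23/53 + 30/53 + 1 = 119/53 ≈ 2.245 bits/symbol.

2.245 bits/symbol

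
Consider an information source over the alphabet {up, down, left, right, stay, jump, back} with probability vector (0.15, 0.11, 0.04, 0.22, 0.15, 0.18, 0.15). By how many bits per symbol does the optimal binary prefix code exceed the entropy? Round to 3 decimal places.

Entropy H = −Σ p log₂ p ≈ 2.6936 bits.
Huffman merges: 1/25+11/100→3/20; 3/20+3/20→3/10; 3/20+3/20→3/10; 9/50+11/50→2/5; 3/10+3/10→3/5; 2/5+3/5→1. L = 11/4 ≈ 2.7500.
L − H = 2.7500 − 2.6936 = 0.056 bits.

0.056 bits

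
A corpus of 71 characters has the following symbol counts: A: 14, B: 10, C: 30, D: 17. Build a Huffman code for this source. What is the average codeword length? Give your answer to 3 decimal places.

Probabilities are the counts divided by 71.
Repeatedly combine the two least-probable nodes; the expected code length is the sum of the merged weights.
merge 10/71 + 14/71 → 24/71
merge 17/71 + 24/71 → 41/71
merge 30/71 + 41/71 → 1
L = 24/71 + 41/71 + 1 = 136/71 ≈ 1.915 bits/symbol.

1.915 bits/symbol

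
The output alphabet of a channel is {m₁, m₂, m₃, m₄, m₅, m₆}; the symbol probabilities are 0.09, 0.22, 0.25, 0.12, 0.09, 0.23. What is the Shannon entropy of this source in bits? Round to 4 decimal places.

H = −Σ pᵢ log₂ pᵢ.
−0.09·log₂(0.09) = 0.3127
−0.22·log₂(0.22) = 0.4806
−0.25·log₂(0.25) = 0.5000
−0.12·log₂(0.12) = 0.3671
−0.09·log₂(0.09) = 0.3127
−0.23·log₂(0.23) = 0.4877
Sum ≈ 2.4606 → 2.4606 bits.

2.4606 bits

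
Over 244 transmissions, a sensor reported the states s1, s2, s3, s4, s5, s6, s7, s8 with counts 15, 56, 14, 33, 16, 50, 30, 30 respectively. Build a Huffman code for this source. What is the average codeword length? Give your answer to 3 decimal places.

2.869 bits/symbol

Probabilities are the counts divided by 244.
Repeatedly combine the two least-probable nodes; the expected code length is the sum of the merged weights.
merge 7/122 + 15/244 → 29/244
merge 4/61 + 29/244 → 45/244
merge 15/122 + 15/122 → 15/61
merge 33/244 + 45/244 → 39/122
merge 25/122 + 14/61 → 53/122
merge 15/61 + 39/122 → 69/122
merge 53/122 + 69/122 → 1
L = 29/244 + 45/244 + 15/61 + 39/122 + 53/122 + 69/122 + 1 = 175/61 ≈ 2.869 bits/symbol.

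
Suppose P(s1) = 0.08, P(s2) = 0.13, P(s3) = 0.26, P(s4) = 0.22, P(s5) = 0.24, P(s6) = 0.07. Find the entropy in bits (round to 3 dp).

H = −Σ pᵢ log₂ pᵢ.
−0.08·log₂(0.08) = 0.2915
−0.13·log₂(0.13) = 0.3826
−0.26·log₂(0.26) = 0.5053
−0.22·log₂(0.22) = 0.4806
−0.24·log₂(0.24) = 0.4941
−0.07·log₂(0.07) = 0.2686
Sum ≈ 2.4227 → 2.423 bits.

2.423 bits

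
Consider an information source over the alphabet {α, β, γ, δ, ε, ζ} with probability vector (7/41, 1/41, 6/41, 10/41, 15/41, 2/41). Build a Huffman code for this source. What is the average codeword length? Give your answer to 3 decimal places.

Repeatedly combine the two least-probable nodes; the expected code length is the sum of the merged weights.
merge 1/41 + 2/41 → 3/41
merge 3/41 + 6/41 → 9/41
merge 7/41 + 9/41 → 16/41
merge 10/41 + 15/41 → 25/41
merge 16/41 + 25/41 → 1
L = 3/41 + 9/41 + 16/41 + 25/41 + 1 = 94/41 ≈ 2.293 bits/symbol.

2.293 bits/symbol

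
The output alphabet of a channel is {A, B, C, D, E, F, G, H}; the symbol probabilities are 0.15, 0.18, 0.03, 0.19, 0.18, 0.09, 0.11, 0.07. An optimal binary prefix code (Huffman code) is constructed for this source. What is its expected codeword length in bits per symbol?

Repeatedly combine the two least-probable nodes; the expected code length is the sum of the merged weights.
merge 3/100 + 7/100 → 1/10
merge 9/100 + 1/10 → 19/100
merge 11/100 + 3/20 → 13/50
merge 9/50 + 9/50 → 9/25
merge 19/100 + 19/100 → 19/50
merge 13/50 + 9/25 → 31/50
merge 19/50 + 31/50 → 1
L = 1/10 + 19/100 + 13/50 + 9/25 + 19/50 + 31/50 + 1 = 291/100 = 2.91 bits/symbol.

2.91 bits/symbol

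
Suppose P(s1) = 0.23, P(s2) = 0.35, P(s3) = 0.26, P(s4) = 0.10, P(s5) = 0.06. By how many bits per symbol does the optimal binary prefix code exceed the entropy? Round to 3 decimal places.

Entropy H = −Σ p log₂ p ≈ 2.0988 bits.
Huffman merges: 3/50+1/10→4/25; 4/25+23/100→39/100; 13/50+7/20→61/100; 39/100+61/100→1. L = 54/25 ≈ 2.1600.
L − H = 2.1600 − 2.0988 = 0.061 bits.

0.061 bits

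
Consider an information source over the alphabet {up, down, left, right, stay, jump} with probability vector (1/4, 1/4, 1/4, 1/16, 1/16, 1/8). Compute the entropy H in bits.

2.375 bits

Each probability is a power of 1/2, so log₂(1/p) is an integer.
H = Σ p·log₂(1/p) = 1/4·2 + 1/4·2 + 1/4·2 + 1/16·4 + 1/16·4 + 1/8·3 = 2.375 bits.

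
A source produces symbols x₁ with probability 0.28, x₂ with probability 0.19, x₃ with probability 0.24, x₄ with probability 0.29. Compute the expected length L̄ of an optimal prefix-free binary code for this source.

Repeatedly combine the two least-probable nodes; the expected code length is the sum of the merged weights.
merge 19/100 + 6/25 → 43/100
merge 7/25 + 29/100 → 57/100
merge 43/100 + 57/100 → 1
L = 43/100 + 57/100 + 1 = 2 bits/symbol.

2 bits/symbol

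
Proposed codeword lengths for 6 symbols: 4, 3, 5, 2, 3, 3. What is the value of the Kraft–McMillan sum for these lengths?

0.71875

With common denominator 2^5 = 32: Σ 2^(−ℓᵢ) = 2/32 + 4/32 + 1/32 + 8/32 + 4/32 + 4/32 = 23/32 = 0.71875.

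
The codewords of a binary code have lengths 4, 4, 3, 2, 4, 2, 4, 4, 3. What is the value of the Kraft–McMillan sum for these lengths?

With common denominator 2^4 = 16: Σ 2^(−ℓᵢ) = 1/16 + 1/16 + 2/16 + 4/16 + 1/16 + 4/16 + 1/16 + 1/16 + 2/16 = 17/16 = 1.0625.

1.0625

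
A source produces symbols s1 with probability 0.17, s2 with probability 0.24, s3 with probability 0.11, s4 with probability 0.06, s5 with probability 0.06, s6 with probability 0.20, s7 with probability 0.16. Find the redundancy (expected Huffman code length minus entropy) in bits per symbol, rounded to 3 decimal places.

0.027 bits

Entropy H = −Σ p log₂ p ≈ 2.6535 bits.
Huffman merges: 3/50+3/50→3/25; 11/100+3/25→23/100; 4/25+17/100→33/100; 1/5+23/100→43/100; 6/25+33/100→57/100; 43/100+57/100→1. L = 67/25 ≈ 2.6800.
L − H = 2.6800 − 2.6535 = 0.027 bits.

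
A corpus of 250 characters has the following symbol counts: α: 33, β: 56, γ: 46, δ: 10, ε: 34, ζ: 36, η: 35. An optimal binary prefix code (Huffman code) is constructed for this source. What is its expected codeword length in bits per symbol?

2.764 bits/symbol

Probabilities are the counts divided by 250.
Repeatedly combine the two least-probable nodes; the expected code length is the sum of the merged weights.
merge 1/25 + 33/250 → 43/250
merge 17/125 + 7/50 → 69/250
merge 18/125 + 43/250 → 79/250
merge 23/125 + 28/125 → 51/125
merge 69/250 + 79/250 → 74/125
merge 51/125 + 74/125 → 1
L = 43/250 + 69/250 + 79/250 + 51/125 + 74/125 + 1 = 691/250 = 2.764 bits/symbol.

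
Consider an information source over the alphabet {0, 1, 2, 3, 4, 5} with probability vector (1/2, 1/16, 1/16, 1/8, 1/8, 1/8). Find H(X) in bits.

Each probability is a power of 1/2, so log₂(1/p) is an integer.
H = Σ p·log₂(1/p) = 1/2·1 + 1/16·4 + 1/16·4 + 1/8·3 + 1/8·3 + 1/8·3 = 2.125 bits.

2.125 bits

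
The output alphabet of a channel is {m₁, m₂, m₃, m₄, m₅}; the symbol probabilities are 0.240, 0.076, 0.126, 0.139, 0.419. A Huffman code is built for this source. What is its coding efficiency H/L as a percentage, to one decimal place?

Entropy H = −Σ p log₂ p ≈ 2.0748 bits.
Huffman merges: 19/250+63/500→101/500; 139/1000+101/500→341/1000; 6/25+341/1000→581/1000; 419/1000+581/1000→1. L = 531/250 ≈ 2.1240.
Efficiency = H/L = 2.0748/2.1240 = 97.7%.

97.7%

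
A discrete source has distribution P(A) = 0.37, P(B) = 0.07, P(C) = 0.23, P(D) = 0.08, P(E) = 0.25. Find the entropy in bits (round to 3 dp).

2.078 bits

H = −Σ pᵢ log₂ pᵢ.
−0.37·log₂(0.37) = 0.5307
−0.07·log₂(0.07) = 0.2686
−0.23·log₂(0.23) = 0.4877
−0.08·log₂(0.08) = 0.2915
−0.25·log₂(0.25) = 0.5000
Sum ≈ 2.0785 → 2.078 bits.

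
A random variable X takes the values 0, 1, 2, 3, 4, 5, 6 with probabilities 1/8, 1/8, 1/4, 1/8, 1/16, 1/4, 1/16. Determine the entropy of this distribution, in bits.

Each probability is a power of 1/2, so log₂(1/p) is an integer.
H = Σ p·log₂(1/p) = 1/8·3 + 1/8·3 + 1/4·2 + 1/8·3 + 1/16·4 + 1/4·2 + 1/16·4 = 2.625 bits.

2.625 bits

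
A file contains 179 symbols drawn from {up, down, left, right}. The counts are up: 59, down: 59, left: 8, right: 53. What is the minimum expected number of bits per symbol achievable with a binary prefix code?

2 bits/symbol

Probabilities are the counts divided by 179.
Repeatedly combine the two least-probable nodes; the expected code length is the sum of the merged weights.
merge 8/179 + 53/179 → 61/179
merge 59/179 + 59/179 → 118/179
merge 61/179 + 118/179 → 1
L = 61/179 + 118/179 + 1 = 2 bits/symbol.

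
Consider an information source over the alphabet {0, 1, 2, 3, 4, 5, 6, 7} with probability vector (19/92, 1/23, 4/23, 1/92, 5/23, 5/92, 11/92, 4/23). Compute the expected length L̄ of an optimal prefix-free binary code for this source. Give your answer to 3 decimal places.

2.739 bits/symbol

Repeatedly combine the two least-probable nodes; the expected code length is the sum of the merged weights.
merge 1/92 + 1/23 → 5/92
merge 5/92 + 5/92 → 5/46
merge 5/46 + 11/92 → 21/92
merge 4/23 + 4/23 → 8/23
merge 19/92 + 5/23 → 39/92
merge 21/92 + 8/23 → 53/92
merge 39/92 + 53/92 → 1
L = 5/92 + 5/46 + 21/92 + 8/23 + 39/92 + 53/92 + 1 = 63/23 ≈ 2.739 bits/symbol.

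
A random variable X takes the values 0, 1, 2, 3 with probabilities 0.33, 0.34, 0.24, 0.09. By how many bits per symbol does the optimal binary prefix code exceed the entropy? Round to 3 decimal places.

0.126 bits

Entropy H = −Σ p log₂ p ≈ 1.8638 bits.
Huffman merges: 9/100+6/25→33/100; 33/100+33/100→33/50; 17/50+33/50→1. L = 199/100 ≈ 1.9900.
L − H = 1.9900 − 1.8638 = 0.126 bits.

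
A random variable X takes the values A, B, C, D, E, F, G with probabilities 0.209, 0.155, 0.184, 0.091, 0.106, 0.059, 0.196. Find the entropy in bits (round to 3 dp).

2.698 bits

H = −Σ pᵢ log₂ pᵢ.
−0.209·log₂(0.209) = 0.4720
−0.155·log₂(0.155) = 0.4169
−0.184·log₂(0.184) = 0.4494
−0.091·log₂(0.091) = 0.3147
−0.106·log₂(0.106) = 0.3432
−0.059·log₂(0.059) = 0.2409
−0.196·log₂(0.196) = 0.4608
Sum ≈ 2.6979 → 2.698 bits.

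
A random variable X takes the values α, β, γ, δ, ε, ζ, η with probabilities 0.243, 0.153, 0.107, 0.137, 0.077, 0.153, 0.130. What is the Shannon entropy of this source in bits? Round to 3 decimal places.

2.730 bits

H = −Σ pᵢ log₂ pᵢ.
−0.243·log₂(0.243) = 0.4960
−0.153·log₂(0.153) = 0.4144
−0.107·log₂(0.107) = 0.3450
−0.137·log₂(0.137) = 0.3929
−0.077·log₂(0.077) = 0.2848
−0.153·log₂(0.153) = 0.4144
−0.130·log₂(0.130) = 0.3826
Sum ≈ 2.7301 → 2.730 bits.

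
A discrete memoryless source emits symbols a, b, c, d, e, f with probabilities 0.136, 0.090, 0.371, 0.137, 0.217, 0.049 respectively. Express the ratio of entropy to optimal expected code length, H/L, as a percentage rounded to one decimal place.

Entropy H = −Σ p log₂ p ≈ 2.3192 bits.
Huffman merges: 49/1000+9/100→139/1000; 17/125+137/1000→273/1000; 139/1000+217/1000→89/250; 273/1000+89/250→629/1000; 371/1000+629/1000→1. L = 2397/1000 ≈ 2.3970.
Efficiency = H/L = 2.3192/2.3970 = 96.8%.

96.8%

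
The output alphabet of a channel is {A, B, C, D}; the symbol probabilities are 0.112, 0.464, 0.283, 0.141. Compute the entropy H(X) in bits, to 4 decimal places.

1.7816 bits

H = −Σ pᵢ log₂ pᵢ.
−0.112·log₂(0.112) = 0.3537
−0.464·log₂(0.464) = 0.5140
−0.283·log₂(0.283) = 0.5154
−0.141·log₂(0.141) = 0.3985
Sum ≈ 1.7816 → 1.7816 bits.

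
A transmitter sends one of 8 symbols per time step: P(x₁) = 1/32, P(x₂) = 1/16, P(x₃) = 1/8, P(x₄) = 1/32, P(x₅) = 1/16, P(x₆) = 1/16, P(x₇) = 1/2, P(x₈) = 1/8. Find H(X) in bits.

Each probability is a power of 1/2, so log₂(1/p) is an integer.
H = Σ p·log₂(1/p) = 1/32·5 + 1/16·4 + 1/8·3 + 1/32·5 + 1/16·4 + 1/16·4 + 1/2·1 + 1/8·3 = 2.3125 bits.

2.3125 bits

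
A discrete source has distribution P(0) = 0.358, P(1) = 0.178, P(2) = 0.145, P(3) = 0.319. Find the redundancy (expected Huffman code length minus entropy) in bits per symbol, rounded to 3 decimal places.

Entropy H = −Σ p log₂ p ≈ 1.9036 bits.
Huffman merges: 29/200+89/500→323/1000; 319/1000+323/1000→321/500; 179/500+321/500→1. L = 393/200 ≈ 1.9650.
L − H = 1.9650 − 1.9036 = 0.061 bits.

0.061 bits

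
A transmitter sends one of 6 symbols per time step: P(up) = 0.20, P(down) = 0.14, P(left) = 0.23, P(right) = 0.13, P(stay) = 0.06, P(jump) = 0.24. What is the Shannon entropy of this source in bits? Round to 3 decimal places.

2.469 bits

H = −Σ pᵢ log₂ pᵢ.
−0.20·log₂(0.20) = 0.4644
−0.14·log₂(0.14) = 0.3971
−0.23·log₂(0.23) = 0.4877
−0.13·log₂(0.13) = 0.3826
−0.06·log₂(0.06) = 0.2435
−0.24·log₂(0.24) = 0.4941
Sum ≈ 2.4695 → 2.469 bits.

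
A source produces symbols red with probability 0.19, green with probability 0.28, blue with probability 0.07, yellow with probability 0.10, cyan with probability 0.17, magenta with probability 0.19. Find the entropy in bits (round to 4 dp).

2.4600 bits

H = −Σ pᵢ log₂ pᵢ.
−0.19·log₂(0.19) = 0.4552
−0.28·log₂(0.28) = 0.5142
−0.07·log₂(0.07) = 0.2686
−0.10·log₂(0.10) = 0.3322
−0.17·log₂(0.17) = 0.4346
−0.19·log₂(0.19) = 0.4552
Sum ≈ 2.4600 → 2.4600 bits.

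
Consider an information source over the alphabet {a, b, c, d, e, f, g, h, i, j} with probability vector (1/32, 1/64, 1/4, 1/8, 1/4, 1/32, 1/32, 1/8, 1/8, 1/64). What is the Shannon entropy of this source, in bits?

2.78125 bits

Each probability is a power of 1/2, so log₂(1/p) is an integer.
H = Σ p·log₂(1/p) = 1/32·5 + 1/64·6 + 1/4·2 + 1/8·3 + 1/4·2 + 1/32·5 + 1/32·5 + 1/8·3 + 1/8·3 + 1/64·6 = 2.78125 bits.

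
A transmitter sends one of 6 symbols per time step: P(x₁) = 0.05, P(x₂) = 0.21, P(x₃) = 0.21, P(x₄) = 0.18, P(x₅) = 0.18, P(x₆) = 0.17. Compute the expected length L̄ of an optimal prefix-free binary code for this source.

2.58 bits/symbol

Repeatedly combine the two least-probable nodes; the expected code length is the sum of the merged weights.
merge 1/20 + 17/100 → 11/50
merge 9/50 + 9/50 → 9/25
merge 21/100 + 21/100 → 21/50
merge 11/50 + 9/25 → 29/50
merge 21/50 + 29/50 → 1
L = 11/50 + 9/25 + 21/50 + 29/50 + 1 = 129/50 = 2.58 bits/symbol.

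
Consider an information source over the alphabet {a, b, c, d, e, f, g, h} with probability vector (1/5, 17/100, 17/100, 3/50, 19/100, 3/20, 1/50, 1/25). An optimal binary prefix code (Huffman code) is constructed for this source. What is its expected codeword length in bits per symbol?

2.79 bits/symbol

Repeatedly combine the two least-probable nodes; the expected code length is the sum of the merged weights.
merge 1/50 + 1/25 → 3/50
merge 3/50 + 3/50 → 3/25
merge 3/25 + 3/20 → 27/100
merge 17/100 + 17/100 → 17/50
merge 19/100 + 1/5 → 39/100
merge 27/100 + 17/50 → 61/100
merge 39/100 + 61/100 → 1
L = 3/50 + 3/25 + 27/100 + 17/50 + 39/100 + 61/100 + 1 = 279/100 = 2.79 bits/symbol.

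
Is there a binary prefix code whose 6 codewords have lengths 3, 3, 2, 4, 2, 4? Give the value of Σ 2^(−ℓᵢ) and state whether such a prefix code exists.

0.875; yes

With common denominator 2^4 = 16: Σ 2^(−ℓᵢ) = 2/16 + 2/16 + 4/16 + 1/16 + 4/16 + 1/16 = 14/16 = 0.875.
Kraft's inequality requires Σ ≤ 1; here Σ = 0.875 ≤ 1, so such a prefix code exists.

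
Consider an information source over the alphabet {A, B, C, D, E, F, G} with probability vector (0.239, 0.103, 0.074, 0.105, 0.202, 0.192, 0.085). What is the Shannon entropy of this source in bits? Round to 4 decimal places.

2.6762 bits

H = −Σ pᵢ log₂ pᵢ.
−0.239·log₂(0.239) = 0.4935
−0.103·log₂(0.103) = 0.3378
−0.074·log₂(0.074) = 0.2780
−0.105·log₂(0.105) = 0.3414
−0.202·log₂(0.202) = 0.4661
−0.192·log₂(0.192) = 0.4571
−0.085·log₂(0.085) = 0.3023
Sum ≈ 2.6762 → 2.6762 bits.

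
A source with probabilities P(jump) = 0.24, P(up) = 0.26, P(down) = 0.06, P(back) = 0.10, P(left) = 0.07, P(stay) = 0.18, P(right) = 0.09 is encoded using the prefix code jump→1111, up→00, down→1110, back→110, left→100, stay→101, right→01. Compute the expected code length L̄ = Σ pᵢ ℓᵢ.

2.95 bits/symbol

L̄ = Σ pᵢ·ℓᵢ = 0.24·4 + 0.26·2 + 0.06·4 + 0.10·3 + 0.07·3 + 0.18·3 + 0.09·2 = 2.95 bits/symbol.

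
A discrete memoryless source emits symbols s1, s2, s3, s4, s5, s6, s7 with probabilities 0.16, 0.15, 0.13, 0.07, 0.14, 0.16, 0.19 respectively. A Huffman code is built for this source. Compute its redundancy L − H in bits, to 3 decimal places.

Entropy H = −Σ p log₂ p ≈ 2.7601 bits.
Huffman merges: 7/100+13/100→1/5; 7/50+3/20→29/100; 4/25+4/25→8/25; 19/100+1/5→39/100; 29/100+8/25→61/100; 39/100+61/100→1. L = 281/100 ≈ 2.8100.
L − H = 2.8100 − 2.7601 = 0.050 bits.

0.050 bits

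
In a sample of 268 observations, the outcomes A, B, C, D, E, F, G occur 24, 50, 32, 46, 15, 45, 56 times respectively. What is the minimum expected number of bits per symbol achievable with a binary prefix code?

Probabilities are the counts divided by 268.
Repeatedly combine the two least-probable nodes; the expected code length is the sum of the merged weights.
merge 15/268 + 6/67 → 39/268
merge 8/67 + 39/268 → 71/268
merge 45/268 + 23/134 → 91/268
merge 25/134 + 14/67 → 53/134
merge 71/268 + 91/268 → 81/134
merge 53/134 + 81/134 → 1
L = 39/268 + 71/268 + 91/268 + 53/134 + 81/134 + 1 = 11/4 = 2.75 bits/symbol.

2.75 bits/symbol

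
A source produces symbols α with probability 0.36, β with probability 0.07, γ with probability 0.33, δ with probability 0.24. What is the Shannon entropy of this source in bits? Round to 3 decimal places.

H = −Σ pᵢ log₂ pᵢ.
−0.36·log₂(0.36) = 0.5306
−0.07·log₂(0.07) = 0.2686
−0.33·log₂(0.33) = 0.5278
−0.24·log₂(0.24) = 0.4941
Sum ≈ 1.8211 → 1.821 bits.

1.821 bits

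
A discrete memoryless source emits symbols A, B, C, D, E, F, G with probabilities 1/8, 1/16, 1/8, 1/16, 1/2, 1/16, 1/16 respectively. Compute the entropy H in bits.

Each probability is a power of 1/2, so log₂(1/p) is an integer.
H = Σ p·log₂(1/p) = 1/8·3 + 1/16·4 + 1/8·3 + 1/16·4 + 1/2·1 + 1/16·4 + 1/16·4 = 2.25 bits.

2.25 bits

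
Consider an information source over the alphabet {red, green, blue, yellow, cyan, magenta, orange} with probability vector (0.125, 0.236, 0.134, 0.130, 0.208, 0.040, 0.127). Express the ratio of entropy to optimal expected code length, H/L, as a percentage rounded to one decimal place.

98.2%

Entropy H = −Σ p log₂ p ≈ 2.6729 bits.
Huffman merges: 1/25+1/8→33/200; 127/1000+13/100→257/1000; 67/500+33/200→299/1000; 26/125+59/250→111/250; 257/1000+299/1000→139/250; 111/250+139/250→1. L = 2721/1000 ≈ 2.7210.
Efficiency = H/L = 2.6729/2.7210 = 98.2%.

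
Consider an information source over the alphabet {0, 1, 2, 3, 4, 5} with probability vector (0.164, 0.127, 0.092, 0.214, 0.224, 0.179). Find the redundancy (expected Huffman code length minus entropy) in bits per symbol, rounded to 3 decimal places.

Entropy H = −Σ p log₂ p ≈ 2.5263 bits.
Huffman merges: 23/250+127/1000→219/1000; 41/250+179/1000→343/1000; 107/500+219/1000→433/1000; 28/125+343/1000→567/1000; 433/1000+567/1000→1. L = 1281/500 ≈ 2.5620.
L − H = 2.5620 − 2.5263 = 0.036 bits.

0.036 bits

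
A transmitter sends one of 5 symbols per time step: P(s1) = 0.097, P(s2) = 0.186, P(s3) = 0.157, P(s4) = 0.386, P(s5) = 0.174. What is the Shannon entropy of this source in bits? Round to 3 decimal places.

2.166 bits

H = −Σ pᵢ log₂ pᵢ.
−0.097·log₂(0.097) = 0.3265
−0.186·log₂(0.186) = 0.4514
−0.157·log₂(0.157) = 0.4194
−0.386·log₂(0.386) = 0.5301
−0.174·log₂(0.174) = 0.4390
Sum ≈ 2.1663 → 2.166 bits.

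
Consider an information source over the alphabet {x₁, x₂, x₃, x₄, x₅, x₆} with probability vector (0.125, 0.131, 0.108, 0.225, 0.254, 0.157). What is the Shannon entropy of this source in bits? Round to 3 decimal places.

H = −Σ pᵢ log₂ pᵢ.
−0.125·log₂(0.125) = 0.3750
−0.131·log₂(0.131) = 0.3841
−0.108·log₂(0.108) = 0.3468
−0.225·log₂(0.225) = 0.4842
−0.254·log₂(0.254) = 0.5022
−0.157·log₂(0.157) = 0.4194
Sum ≈ 2.5117 → 2.512 bits.

2.512 bits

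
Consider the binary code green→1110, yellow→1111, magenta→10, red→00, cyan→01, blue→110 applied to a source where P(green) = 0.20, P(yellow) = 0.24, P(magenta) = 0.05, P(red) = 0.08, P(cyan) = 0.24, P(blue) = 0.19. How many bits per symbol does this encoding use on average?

3.07 bits/symbol

L̄ = Σ pᵢ·ℓᵢ = 0.20·4 + 0.24·4 + 0.05·2 + 0.08·2 + 0.24·2 + 0.19·3 = 3.07 bits/symbol.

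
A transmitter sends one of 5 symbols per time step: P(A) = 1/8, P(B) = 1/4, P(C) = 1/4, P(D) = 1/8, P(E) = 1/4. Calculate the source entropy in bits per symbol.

2.25 bits

Each probability is a power of 1/2, so log₂(1/p) is an integer.
H = Σ p·log₂(1/p) = 1/8·3 + 1/4·2 + 1/4·2 + 1/8·3 + 1/4·2 = 2.25 bits.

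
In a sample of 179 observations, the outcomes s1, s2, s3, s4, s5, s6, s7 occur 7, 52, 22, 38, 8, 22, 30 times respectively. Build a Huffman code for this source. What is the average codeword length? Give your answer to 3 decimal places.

2.581 bits/symbol

Probabilities are the counts divided by 179.
Repeatedly combine the two least-probable nodes; the expected code length is the sum of the merged weights.
merge 7/179 + 8/179 → 15/179
merge 15/179 + 22/179 → 37/179
merge 22/179 + 30/179 → 52/179
merge 37/179 + 38/179 → 75/179
merge 52/179 + 52/179 → 104/179
merge 75/179 + 104/179 → 1
L = 15/179 + 37/179 + 52/179 + 75/179 + 104/179 + 1 = 462/179 ≈ 2.581 bits/symbol.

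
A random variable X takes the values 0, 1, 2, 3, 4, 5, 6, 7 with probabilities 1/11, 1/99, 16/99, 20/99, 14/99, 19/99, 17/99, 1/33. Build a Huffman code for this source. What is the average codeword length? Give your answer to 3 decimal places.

Repeatedly combine the two least-probable nodes; the expected code length is the sum of the merged weights.
merge 1/99 + 1/33 → 4/99
merge 4/99 + 1/11 → 13/99
merge 13/99 + 14/99 → 3/11
merge 16/99 + 17/99 → 1/3
merge 19/99 + 20/99 → 13/33
merge 3/11 + 1/3 → 20/33
merge 13/33 + 20/33 → 1
L = 4/99 + 13/99 + 3/11 + 1/3 + 13/33 + 20/33 + 1 = 25/9 ≈ 2.778 bits/symbol.

2.778 bits/symbol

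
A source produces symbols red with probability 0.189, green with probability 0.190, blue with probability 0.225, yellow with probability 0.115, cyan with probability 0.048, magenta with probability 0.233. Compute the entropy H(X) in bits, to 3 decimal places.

H = −Σ pᵢ log₂ pᵢ.
−0.189·log₂(0.189) = 0.4543
−0.190·log₂(0.190) = 0.4552
−0.225·log₂(0.225) = 0.4842
−0.115·log₂(0.115) = 0.3588
−0.048·log₂(0.048) = 0.2103
−0.233·log₂(0.233) = 0.4897
Sum ≈ 2.4525 → 2.452 bits.

2.452 bits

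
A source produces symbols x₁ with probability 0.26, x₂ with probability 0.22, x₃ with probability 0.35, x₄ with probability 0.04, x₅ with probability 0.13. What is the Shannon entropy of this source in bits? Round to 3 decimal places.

2.084 bits

H = −Σ pᵢ log₂ pᵢ.
−0.26·log₂(0.26) = 0.5053
−0.22·log₂(0.22) = 0.4806
−0.35·log₂(0.35) = 0.5301
−0.04·log₂(0.04) = 0.1858
−0.13·log₂(0.13) = 0.3826
Sum ≈ 2.0844 → 2.084 bits.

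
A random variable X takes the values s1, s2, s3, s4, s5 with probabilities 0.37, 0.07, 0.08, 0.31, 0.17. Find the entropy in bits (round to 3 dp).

H = −Σ pᵢ log₂ pᵢ.
−0.37·log₂(0.37) = 0.5307
−0.07·log₂(0.07) = 0.2686
−0.08·log₂(0.08) = 0.2915
−0.31·log₂(0.31) = 0.5238
−0.17·log₂(0.17) = 0.4346
Sum ≈ 2.0492 → 2.049 bits.

2.049 bits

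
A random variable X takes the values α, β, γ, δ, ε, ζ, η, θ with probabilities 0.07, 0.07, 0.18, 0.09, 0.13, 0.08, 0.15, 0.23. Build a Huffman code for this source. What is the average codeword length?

2.9 bits/symbol

Repeatedly combine the two least-probable nodes; the expected code length is the sum of the merged weights.
merge 7/100 + 7/100 → 7/50
merge 2/25 + 9/100 → 17/100
merge 13/100 + 7/50 → 27/100
merge 3/20 + 17/100 → 8/25
merge 9/50 + 23/100 → 41/100
merge 27/100 + 8/25 → 59/100
merge 41/100 + 59/100 → 1
L = 7/50 + 17/100 + 27/100 + 8/25 + 41/100 + 59/100 + 1 = 29/10 = 2.9 bits/symbol.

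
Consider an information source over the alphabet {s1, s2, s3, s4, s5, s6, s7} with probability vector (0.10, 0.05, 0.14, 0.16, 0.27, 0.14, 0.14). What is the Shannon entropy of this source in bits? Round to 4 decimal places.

2.6727 bits

H = −Σ pᵢ log₂ pᵢ.
−0.10·log₂(0.10) = 0.3322
−0.05·log₂(0.05) = 0.2161
−0.14·log₂(0.14) = 0.3971
−0.16·log₂(0.16) = 0.4230
−0.27·log₂(0.27) = 0.5100
−0.14·log₂(0.14) = 0.3971
−0.14·log₂(0.14) = 0.3971
Sum ≈ 2.6727 → 2.6727 bits.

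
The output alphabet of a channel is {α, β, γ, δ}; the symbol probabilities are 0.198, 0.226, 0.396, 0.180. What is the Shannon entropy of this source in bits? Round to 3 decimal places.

H = −Σ pᵢ log₂ pᵢ.
−0.198·log₂(0.198) = 0.4626
−0.226·log₂(0.226) = 0.4849
−0.396·log₂(0.396) = 0.5292
−0.180·log₂(0.180) = 0.4453
Sum ≈ 1.9221 → 1.922 bits.

1.922 bits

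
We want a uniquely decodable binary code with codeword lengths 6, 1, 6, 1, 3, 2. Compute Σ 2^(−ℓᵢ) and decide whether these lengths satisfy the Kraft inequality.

1.40625; no

With common denominator 2^6 = 64: Σ 2^(−ℓᵢ) = 1/64 + 32/64 + 1/64 + 32/64 + 8/64 + 16/64 = 90/64 = 1.40625.
Kraft's inequality requires Σ ≤ 1; here Σ = 1.40625 > 1, so no such prefix code exists.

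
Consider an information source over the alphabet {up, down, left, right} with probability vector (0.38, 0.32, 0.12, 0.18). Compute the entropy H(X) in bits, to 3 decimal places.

1.869 bits

H = −Σ pᵢ log₂ pᵢ.
−0.38·log₂(0.38) = 0.5305
−0.32·log₂(0.32) = 0.5260
−0.12·log₂(0.12) = 0.3671
−0.18·log₂(0.18) = 0.4453
Sum ≈ 1.8689 → 1.869 bits.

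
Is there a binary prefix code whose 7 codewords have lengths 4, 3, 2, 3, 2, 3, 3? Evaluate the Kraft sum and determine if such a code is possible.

1.0625; no

With common denominator 2^4 = 16: Σ 2^(−ℓᵢ) = 1/16 + 2/16 + 4/16 + 2/16 + 4/16 + 2/16 + 2/16 = 17/16 = 1.0625.
Kraft's inequality requires Σ ≤ 1; here Σ = 1.0625 > 1, so no such prefix code exists.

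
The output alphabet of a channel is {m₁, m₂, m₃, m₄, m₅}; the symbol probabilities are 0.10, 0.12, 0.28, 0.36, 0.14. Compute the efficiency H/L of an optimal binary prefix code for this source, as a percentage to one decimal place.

Entropy H = −Σ p log₂ p ≈ 2.1412 bits.
Huffman merges: 1/10+3/25→11/50; 7/50+11/50→9/25; 7/25+9/25→16/25; 9/25+16/25→1. L = 111/50 ≈ 2.2200.
Efficiency = H/L = 2.1412/2.2200 = 96.5%.

96.5%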